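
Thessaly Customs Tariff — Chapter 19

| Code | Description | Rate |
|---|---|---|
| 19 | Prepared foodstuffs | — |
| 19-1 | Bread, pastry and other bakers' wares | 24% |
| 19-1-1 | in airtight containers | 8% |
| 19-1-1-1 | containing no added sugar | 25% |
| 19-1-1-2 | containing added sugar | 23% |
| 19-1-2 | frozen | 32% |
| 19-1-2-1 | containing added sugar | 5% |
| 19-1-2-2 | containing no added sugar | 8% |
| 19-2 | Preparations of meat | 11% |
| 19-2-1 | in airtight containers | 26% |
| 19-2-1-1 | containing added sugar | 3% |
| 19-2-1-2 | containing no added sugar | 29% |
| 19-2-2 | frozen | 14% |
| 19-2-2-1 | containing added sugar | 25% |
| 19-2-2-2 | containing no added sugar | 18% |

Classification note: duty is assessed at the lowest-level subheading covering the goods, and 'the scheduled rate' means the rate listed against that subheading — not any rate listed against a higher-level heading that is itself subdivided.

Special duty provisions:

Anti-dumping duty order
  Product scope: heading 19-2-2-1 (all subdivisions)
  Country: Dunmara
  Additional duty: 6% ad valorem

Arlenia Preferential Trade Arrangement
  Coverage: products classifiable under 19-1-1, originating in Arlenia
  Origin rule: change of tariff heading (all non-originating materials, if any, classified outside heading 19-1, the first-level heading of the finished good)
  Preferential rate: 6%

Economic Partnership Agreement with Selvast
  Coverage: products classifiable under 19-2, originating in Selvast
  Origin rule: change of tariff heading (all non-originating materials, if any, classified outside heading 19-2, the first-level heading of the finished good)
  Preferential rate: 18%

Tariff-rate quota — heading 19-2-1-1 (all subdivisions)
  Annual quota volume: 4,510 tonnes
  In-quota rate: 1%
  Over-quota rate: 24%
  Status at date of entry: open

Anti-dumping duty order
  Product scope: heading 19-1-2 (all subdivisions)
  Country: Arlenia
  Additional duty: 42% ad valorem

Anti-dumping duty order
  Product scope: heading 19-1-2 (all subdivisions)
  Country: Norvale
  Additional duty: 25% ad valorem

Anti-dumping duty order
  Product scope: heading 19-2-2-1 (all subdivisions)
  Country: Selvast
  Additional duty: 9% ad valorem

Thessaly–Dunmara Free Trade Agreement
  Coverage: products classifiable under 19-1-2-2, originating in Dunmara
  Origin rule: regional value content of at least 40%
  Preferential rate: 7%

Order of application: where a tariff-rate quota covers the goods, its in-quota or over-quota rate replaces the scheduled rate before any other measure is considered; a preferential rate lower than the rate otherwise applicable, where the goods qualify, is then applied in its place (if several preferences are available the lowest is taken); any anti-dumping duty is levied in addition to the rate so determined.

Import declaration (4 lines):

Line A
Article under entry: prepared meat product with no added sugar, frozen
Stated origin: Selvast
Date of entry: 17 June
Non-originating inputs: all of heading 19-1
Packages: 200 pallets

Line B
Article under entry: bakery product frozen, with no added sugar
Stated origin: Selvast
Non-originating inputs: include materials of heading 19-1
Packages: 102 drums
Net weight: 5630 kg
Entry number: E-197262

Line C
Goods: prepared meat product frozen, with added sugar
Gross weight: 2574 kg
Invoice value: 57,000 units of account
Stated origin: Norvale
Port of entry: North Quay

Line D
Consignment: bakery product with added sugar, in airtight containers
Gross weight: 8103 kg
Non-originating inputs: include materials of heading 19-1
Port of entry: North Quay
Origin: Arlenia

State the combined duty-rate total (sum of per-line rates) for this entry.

Line A: prepared meat product → 19-2; frozen → 19-2-2; with no added sugar → 19-2-2-2. Scheduled 18%. Selvast agreement on 19-2: CTH met → 18% available; preference 18% not lower than 18% → no reduction. → 18%.
Line B: bakery product → 19-1; frozen → 19-1-2; with no added sugar → 19-1-2-2. Scheduled 8%. Selvast agreement on 19-2: 19-1-2-2 not covered. → 8%.
Line C: prepared meat product → 19-2; frozen → 19-2-2; with added sugar → 19-2-2-1. Scheduled 25%. No special measure applies. → 25%.
Line D: bakery product → 19-1; in airtight containers → 19-1-1; with added sugar → 19-1-1-2. Scheduled 23%. Arlenia agreement on 19-1-1: CTH not met. → 23%.
Sum: 18% + 8% + 25% + 23% = 74%.

74%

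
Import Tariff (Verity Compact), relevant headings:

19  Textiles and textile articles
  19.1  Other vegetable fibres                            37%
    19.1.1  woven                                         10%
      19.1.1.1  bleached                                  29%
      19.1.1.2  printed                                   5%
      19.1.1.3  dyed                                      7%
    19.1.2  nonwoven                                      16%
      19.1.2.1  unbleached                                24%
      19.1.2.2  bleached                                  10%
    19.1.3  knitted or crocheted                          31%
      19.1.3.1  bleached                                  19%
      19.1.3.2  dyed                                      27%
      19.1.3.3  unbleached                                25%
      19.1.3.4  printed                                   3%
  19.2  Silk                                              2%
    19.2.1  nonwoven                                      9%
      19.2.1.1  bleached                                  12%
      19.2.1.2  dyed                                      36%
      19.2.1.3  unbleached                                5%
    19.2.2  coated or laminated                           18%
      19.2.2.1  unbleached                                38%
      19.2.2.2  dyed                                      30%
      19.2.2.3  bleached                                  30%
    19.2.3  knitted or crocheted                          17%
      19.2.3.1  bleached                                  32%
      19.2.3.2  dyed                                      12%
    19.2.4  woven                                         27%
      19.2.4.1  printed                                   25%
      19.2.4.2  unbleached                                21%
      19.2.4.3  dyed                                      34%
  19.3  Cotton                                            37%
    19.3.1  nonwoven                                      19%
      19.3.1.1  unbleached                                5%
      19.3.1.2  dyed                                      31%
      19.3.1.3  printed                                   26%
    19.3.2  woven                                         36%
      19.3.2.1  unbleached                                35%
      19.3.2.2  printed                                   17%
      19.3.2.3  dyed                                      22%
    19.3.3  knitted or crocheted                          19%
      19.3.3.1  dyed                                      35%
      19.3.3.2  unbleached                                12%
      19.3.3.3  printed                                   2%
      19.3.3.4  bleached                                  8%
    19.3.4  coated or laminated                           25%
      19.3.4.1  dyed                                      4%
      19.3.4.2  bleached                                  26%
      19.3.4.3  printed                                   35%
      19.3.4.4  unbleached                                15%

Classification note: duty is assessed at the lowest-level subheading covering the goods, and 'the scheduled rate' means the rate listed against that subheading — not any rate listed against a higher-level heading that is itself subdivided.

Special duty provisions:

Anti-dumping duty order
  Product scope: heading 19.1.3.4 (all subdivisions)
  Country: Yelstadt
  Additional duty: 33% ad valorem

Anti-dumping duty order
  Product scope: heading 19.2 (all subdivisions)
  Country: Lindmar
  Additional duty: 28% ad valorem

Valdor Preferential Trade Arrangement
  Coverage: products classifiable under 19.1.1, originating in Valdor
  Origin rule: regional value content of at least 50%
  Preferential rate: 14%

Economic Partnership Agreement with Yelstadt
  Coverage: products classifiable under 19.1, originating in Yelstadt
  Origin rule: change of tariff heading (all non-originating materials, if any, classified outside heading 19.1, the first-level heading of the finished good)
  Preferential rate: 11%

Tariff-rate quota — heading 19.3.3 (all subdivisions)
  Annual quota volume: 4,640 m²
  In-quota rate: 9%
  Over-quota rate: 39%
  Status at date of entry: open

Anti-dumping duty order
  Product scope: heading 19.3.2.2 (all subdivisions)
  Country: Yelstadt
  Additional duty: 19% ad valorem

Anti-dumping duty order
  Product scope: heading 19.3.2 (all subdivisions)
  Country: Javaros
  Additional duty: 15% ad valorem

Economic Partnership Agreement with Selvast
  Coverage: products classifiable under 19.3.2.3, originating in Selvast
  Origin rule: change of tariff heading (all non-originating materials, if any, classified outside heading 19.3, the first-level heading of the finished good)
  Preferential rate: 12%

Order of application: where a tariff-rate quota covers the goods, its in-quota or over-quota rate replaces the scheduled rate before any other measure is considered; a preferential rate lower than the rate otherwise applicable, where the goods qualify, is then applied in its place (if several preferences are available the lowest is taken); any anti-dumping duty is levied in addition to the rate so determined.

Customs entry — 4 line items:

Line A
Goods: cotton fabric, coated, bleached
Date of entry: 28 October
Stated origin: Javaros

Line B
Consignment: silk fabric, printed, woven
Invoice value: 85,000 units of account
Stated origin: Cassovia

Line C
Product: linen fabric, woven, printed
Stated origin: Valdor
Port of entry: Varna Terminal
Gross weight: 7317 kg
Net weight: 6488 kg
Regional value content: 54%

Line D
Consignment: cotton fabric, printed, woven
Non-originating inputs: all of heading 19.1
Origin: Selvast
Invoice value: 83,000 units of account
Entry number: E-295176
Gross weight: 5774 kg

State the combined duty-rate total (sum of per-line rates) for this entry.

Line A: cotton → 19.3; coated → 19.3.4; bleached → 19.3.4.2. Scheduled 26%. No special measure applies. → 26%.
Line B: silk → 19.2; woven → 19.2.4; printed → 19.2.4.1. Scheduled 25%. No special measure applies. → 25%.
Line C: linen → 19.1; woven → 19.1.1; printed → 19.1.1.2. Scheduled 5%. Valdor agreement on 19.1.1: RVC ≥ 50% → 14% available; preference 14% not lower than 5% → no reduction. → 5%.
Line D: cotton → 19.3; woven → 19.3.2; printed → 19.3.2.2. Scheduled 17%. Selvast agreement on 19.3.2.3: 19.3.2.2 not covered. → 17%.
Sum: 26% + 25% + 5% + 17% = 73%.

73%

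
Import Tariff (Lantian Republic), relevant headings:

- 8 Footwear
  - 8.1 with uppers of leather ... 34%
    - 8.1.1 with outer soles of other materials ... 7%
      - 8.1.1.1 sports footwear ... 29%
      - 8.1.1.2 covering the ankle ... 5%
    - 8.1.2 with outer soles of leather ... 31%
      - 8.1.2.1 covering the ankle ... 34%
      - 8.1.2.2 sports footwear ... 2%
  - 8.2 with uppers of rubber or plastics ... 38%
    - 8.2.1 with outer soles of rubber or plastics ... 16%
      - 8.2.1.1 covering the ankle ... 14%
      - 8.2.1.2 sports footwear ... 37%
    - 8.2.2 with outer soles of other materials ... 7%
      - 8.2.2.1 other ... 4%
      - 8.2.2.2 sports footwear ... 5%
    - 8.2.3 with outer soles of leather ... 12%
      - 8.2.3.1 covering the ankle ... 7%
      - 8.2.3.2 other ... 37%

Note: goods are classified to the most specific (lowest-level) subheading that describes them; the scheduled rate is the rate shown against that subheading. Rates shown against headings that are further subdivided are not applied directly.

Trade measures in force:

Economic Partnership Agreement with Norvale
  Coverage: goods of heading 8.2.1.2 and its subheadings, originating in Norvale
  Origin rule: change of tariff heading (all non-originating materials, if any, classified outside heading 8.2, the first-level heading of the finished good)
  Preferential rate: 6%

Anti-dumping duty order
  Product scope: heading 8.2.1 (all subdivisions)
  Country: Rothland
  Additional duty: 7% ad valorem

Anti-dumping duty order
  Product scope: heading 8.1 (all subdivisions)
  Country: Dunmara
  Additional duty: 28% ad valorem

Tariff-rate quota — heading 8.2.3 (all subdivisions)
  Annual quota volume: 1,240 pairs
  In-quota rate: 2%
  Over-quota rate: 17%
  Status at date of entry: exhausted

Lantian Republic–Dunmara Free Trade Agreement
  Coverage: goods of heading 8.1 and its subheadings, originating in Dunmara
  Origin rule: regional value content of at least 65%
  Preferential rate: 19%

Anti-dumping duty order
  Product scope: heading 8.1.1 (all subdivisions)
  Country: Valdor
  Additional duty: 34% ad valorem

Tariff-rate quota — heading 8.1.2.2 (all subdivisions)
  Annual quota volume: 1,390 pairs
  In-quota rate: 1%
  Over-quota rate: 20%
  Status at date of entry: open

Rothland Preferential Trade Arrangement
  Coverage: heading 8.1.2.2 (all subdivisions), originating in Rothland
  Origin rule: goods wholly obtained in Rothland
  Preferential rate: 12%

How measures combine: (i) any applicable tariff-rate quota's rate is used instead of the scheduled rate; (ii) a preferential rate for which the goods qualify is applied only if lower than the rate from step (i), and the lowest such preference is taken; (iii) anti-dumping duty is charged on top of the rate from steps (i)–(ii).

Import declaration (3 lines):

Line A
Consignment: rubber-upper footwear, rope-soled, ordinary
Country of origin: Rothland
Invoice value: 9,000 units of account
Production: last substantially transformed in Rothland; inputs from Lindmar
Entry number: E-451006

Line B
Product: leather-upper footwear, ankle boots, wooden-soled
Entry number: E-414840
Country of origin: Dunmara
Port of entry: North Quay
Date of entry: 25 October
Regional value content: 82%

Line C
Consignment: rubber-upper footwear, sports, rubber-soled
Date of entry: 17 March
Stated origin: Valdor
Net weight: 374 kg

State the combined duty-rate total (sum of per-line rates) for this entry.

Line A: rubber-upper → 8.2; rope-soled → 8.2.2; ordinary → 8.2.2.1. Scheduled 4%. Rothland agreement on 8.1.2.2: 8.2.2.1 not covered. → 4%.
Line B: leather-upper → 8.1; wooden-soled → 8.1.1; ankle boots → 8.1.1.2. Scheduled 5%. Dunmara agreement on 8.1: RVC ≥ 65% → 19% available; preference 19% not lower than 5% → no reduction; anti-dumping (Dunmara, 8.1): +28%; total 5% + 28% = 33%. → 33%.
Line C: rubber-upper → 8.2; rubber-soled → 8.2.1; sports → 8.2.1.2. Scheduled 37%. No special measure applies. → 37%.
Sum: 4% + 33% + 37% = 74%.

74%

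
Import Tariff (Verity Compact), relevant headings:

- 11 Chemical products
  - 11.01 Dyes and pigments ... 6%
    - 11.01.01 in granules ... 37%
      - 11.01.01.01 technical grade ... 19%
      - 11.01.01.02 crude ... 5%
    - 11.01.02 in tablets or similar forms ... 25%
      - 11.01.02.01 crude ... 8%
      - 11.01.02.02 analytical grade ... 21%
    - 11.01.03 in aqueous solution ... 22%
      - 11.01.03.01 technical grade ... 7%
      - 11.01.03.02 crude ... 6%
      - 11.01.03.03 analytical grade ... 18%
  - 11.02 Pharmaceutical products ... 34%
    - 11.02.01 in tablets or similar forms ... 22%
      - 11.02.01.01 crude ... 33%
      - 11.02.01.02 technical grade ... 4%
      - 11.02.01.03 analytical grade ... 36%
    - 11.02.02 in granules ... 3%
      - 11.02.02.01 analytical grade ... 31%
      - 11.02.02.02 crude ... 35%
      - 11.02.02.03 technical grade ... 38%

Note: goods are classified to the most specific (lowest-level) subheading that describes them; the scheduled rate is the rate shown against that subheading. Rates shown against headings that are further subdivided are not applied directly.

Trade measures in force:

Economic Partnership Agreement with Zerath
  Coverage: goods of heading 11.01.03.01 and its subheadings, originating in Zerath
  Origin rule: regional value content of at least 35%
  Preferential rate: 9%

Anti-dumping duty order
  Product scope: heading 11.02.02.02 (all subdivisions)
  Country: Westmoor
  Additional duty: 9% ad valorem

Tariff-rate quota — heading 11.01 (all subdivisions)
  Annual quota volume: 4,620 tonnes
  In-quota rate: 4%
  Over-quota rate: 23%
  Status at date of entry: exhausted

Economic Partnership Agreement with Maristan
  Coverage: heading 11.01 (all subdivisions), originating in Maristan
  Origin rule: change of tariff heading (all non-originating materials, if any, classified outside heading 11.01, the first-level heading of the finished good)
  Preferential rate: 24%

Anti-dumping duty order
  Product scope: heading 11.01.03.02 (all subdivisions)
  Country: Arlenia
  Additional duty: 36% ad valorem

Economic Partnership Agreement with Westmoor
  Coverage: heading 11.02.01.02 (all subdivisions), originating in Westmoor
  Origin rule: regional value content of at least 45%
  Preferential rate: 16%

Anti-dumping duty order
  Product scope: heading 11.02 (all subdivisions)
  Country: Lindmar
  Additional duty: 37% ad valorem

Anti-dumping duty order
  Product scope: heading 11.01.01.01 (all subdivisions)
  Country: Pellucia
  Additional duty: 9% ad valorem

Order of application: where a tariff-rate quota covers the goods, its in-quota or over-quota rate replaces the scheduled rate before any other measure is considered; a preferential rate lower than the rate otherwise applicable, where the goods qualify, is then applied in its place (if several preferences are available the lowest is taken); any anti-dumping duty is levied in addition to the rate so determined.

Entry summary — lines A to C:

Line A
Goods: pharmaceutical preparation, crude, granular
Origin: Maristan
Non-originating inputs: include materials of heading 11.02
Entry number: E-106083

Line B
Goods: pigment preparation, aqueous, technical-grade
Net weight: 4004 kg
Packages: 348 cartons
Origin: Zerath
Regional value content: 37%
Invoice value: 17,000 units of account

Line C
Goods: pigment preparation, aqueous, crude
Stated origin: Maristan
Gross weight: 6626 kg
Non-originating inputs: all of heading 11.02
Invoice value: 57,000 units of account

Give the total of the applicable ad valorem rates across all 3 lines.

67%

Line A: pharmaceutical → 11.02; granular → 11.02.02; crude → 11.02.02.02. Scheduled 35%. Maristan agreement on 11.01: 11.02.02.02 not covered. → 35%.
Line B: pigment → 11.01; aqueous → 11.01.03; technical-grade → 11.01.03.01. Scheduled 7%. quota on 11.01 exhausted → over-quota 23%; Zerath agreement on 11.01.03.01: RVC ≥ 35% → 9% available; preferential 9%. → 9%.
Line C: pigment → 11.01; aqueous → 11.01.03; crude → 11.01.03.02. Scheduled 6%. quota on 11.01 exhausted → over-quota 23%; Maristan agreement on 11.01: CTH met → 24% available; preference 24% not lower than 23% → no reduction. → 23%.
Sum: 35% + 9% + 23% = 67%.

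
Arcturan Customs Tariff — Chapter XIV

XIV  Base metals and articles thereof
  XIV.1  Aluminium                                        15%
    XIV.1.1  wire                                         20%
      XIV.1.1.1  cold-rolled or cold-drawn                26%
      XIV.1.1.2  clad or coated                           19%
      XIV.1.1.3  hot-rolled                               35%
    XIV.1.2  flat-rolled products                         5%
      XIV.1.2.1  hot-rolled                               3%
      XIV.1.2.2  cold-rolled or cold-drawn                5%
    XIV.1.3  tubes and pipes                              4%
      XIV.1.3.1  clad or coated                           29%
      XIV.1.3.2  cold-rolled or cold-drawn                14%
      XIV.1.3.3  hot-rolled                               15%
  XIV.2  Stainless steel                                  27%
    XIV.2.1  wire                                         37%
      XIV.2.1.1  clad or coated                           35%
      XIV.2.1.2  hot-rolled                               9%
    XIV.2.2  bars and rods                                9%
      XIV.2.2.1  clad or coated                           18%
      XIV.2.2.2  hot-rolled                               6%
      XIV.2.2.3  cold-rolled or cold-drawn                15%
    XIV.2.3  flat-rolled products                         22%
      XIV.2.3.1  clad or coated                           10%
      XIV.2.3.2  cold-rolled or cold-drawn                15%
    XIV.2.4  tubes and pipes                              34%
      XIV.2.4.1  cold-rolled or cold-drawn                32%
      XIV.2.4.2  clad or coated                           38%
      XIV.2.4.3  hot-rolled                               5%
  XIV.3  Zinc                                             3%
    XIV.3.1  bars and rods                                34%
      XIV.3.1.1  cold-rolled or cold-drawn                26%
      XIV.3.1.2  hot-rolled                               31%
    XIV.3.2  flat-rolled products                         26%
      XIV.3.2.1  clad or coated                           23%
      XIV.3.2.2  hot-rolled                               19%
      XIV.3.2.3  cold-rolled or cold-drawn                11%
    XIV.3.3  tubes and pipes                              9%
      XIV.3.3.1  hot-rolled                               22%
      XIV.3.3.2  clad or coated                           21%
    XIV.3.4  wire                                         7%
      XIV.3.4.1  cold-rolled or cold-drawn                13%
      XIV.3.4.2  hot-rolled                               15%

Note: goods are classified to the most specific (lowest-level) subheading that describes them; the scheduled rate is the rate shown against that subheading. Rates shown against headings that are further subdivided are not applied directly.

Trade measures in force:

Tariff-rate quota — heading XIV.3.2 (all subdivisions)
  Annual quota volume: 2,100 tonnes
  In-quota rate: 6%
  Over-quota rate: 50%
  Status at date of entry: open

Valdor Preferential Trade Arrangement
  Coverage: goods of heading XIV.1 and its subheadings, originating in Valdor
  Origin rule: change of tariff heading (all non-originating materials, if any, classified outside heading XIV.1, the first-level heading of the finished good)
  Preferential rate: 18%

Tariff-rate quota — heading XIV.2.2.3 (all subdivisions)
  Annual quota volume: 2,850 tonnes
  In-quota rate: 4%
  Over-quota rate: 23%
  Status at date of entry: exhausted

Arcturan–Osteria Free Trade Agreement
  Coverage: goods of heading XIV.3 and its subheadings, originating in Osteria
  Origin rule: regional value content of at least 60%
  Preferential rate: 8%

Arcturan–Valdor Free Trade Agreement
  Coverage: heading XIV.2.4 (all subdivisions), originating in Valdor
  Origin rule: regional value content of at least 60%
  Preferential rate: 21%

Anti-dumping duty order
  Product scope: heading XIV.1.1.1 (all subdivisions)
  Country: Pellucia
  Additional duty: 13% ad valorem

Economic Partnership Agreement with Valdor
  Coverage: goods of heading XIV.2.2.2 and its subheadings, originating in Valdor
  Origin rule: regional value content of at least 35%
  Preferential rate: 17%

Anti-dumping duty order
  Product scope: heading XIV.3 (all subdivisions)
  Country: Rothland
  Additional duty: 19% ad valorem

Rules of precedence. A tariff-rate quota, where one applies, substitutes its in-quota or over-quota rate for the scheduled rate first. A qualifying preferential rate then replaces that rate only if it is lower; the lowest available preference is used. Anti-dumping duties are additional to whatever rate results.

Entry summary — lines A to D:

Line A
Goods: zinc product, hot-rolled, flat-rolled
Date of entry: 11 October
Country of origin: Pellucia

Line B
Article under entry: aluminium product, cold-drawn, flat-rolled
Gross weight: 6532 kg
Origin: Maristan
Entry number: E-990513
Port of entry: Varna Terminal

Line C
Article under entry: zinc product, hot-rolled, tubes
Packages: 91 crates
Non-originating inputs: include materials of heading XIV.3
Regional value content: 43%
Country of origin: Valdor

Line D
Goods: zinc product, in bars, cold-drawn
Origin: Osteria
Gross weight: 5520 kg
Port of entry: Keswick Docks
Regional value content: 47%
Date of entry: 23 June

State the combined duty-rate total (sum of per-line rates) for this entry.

59%

Line A: zinc → XIV.3; flat-rolled → XIV.3.2; hot-rolled → XIV.3.2.2. Scheduled 19%. quota on XIV.3.2 open → in-quota 6%. → 6%.
Line B: aluminium → XIV.1; flat-rolled → XIV.1.2; cold-drawn → XIV.1.2.2. Scheduled 5%. No special measure applies. → 5%.
Line C: zinc → XIV.3; tubes → XIV.3.3; hot-rolled → XIV.3.3.1. Scheduled 22%. Valdor agreement on XIV.1: XIV.3.3.1 not covered; Valdor agreement on XIV.2.4: XIV.3.3.1 not covered; Valdor agreement on XIV.2.2.2: XIV.3.3.1 not covered. → 22%.
Line D: zinc → XIV.3; in bars → XIV.3.1; cold-drawn → XIV.3.1.1. Scheduled 26%. Osteria agreement on XIV.3: RVC < 60%. → 26%.
Sum: 6% + 5% + 22% + 26% = 59%.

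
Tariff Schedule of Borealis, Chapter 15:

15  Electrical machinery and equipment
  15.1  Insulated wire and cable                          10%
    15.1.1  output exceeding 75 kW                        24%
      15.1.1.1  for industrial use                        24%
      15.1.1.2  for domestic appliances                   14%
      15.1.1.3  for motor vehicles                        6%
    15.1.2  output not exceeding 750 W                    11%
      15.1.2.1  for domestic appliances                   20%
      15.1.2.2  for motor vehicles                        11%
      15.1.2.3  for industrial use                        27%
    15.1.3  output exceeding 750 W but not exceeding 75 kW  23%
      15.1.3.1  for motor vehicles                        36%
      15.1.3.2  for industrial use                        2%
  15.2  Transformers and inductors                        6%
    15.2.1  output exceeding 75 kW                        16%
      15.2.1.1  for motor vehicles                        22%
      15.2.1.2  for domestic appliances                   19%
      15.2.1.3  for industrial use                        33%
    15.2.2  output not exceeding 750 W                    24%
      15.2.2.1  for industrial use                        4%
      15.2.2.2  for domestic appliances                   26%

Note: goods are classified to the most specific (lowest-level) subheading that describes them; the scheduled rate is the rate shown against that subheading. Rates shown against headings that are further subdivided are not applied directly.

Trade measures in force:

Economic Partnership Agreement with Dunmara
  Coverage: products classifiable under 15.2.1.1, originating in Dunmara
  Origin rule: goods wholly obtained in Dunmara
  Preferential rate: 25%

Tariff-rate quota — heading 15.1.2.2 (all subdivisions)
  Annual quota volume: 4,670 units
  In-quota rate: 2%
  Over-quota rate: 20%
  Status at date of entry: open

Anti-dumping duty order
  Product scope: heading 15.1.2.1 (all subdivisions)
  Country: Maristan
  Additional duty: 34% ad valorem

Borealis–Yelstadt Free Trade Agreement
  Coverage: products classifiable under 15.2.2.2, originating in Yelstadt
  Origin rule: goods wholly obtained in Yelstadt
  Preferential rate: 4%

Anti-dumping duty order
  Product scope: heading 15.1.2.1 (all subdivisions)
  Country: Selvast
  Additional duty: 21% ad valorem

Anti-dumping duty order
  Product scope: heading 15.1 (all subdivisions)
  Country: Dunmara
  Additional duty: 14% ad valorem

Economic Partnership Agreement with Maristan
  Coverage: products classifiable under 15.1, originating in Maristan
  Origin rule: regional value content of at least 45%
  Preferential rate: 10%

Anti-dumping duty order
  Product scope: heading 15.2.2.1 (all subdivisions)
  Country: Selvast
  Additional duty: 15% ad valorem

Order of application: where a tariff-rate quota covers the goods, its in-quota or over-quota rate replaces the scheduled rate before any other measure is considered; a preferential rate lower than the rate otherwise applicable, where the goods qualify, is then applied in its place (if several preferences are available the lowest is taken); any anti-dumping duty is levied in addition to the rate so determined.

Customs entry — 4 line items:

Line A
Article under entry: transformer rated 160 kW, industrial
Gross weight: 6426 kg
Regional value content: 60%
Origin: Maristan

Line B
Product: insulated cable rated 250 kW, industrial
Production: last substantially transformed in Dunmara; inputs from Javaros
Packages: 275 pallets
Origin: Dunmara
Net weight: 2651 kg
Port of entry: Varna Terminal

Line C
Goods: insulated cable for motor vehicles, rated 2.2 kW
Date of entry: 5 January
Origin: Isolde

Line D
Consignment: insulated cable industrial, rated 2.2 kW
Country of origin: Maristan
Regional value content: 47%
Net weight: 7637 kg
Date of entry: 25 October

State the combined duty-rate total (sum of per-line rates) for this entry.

109%

Line A: transformer → 15.2; rated 160 kW → 15.2.1; industrial → 15.2.1.3. Scheduled 33%. Maristan agreement on 15.1: 15.2.1.3 not covered. → 33%.
Line B: insulated cable → 15.1; rated 250 kW → 15.1.1; industrial → 15.1.1.1. Scheduled 24%. Dunmara agreement on 15.2.1.1: 15.1.1.1 not covered; anti-dumping (Dunmara, 15.1): +14%; total 24% + 14% = 38%. → 38%.
Line C: insulated cable → 15.1; rated 2.2 kW → 15.1.3; for motor vehicles → 15.1.3.1. Scheduled 36%. No special measure applies. → 36%.
Line D: insulated cable → 15.1; rated 2.2 kW → 15.1.3; industrial → 15.1.3.2. Scheduled 2%. Maristan agreement on 15.1: RVC ≥ 45% → 10% available; preference 10% not lower than 2% → no reduction. → 2%.
Sum: 33% + 38% + 36% + 2% = 109%.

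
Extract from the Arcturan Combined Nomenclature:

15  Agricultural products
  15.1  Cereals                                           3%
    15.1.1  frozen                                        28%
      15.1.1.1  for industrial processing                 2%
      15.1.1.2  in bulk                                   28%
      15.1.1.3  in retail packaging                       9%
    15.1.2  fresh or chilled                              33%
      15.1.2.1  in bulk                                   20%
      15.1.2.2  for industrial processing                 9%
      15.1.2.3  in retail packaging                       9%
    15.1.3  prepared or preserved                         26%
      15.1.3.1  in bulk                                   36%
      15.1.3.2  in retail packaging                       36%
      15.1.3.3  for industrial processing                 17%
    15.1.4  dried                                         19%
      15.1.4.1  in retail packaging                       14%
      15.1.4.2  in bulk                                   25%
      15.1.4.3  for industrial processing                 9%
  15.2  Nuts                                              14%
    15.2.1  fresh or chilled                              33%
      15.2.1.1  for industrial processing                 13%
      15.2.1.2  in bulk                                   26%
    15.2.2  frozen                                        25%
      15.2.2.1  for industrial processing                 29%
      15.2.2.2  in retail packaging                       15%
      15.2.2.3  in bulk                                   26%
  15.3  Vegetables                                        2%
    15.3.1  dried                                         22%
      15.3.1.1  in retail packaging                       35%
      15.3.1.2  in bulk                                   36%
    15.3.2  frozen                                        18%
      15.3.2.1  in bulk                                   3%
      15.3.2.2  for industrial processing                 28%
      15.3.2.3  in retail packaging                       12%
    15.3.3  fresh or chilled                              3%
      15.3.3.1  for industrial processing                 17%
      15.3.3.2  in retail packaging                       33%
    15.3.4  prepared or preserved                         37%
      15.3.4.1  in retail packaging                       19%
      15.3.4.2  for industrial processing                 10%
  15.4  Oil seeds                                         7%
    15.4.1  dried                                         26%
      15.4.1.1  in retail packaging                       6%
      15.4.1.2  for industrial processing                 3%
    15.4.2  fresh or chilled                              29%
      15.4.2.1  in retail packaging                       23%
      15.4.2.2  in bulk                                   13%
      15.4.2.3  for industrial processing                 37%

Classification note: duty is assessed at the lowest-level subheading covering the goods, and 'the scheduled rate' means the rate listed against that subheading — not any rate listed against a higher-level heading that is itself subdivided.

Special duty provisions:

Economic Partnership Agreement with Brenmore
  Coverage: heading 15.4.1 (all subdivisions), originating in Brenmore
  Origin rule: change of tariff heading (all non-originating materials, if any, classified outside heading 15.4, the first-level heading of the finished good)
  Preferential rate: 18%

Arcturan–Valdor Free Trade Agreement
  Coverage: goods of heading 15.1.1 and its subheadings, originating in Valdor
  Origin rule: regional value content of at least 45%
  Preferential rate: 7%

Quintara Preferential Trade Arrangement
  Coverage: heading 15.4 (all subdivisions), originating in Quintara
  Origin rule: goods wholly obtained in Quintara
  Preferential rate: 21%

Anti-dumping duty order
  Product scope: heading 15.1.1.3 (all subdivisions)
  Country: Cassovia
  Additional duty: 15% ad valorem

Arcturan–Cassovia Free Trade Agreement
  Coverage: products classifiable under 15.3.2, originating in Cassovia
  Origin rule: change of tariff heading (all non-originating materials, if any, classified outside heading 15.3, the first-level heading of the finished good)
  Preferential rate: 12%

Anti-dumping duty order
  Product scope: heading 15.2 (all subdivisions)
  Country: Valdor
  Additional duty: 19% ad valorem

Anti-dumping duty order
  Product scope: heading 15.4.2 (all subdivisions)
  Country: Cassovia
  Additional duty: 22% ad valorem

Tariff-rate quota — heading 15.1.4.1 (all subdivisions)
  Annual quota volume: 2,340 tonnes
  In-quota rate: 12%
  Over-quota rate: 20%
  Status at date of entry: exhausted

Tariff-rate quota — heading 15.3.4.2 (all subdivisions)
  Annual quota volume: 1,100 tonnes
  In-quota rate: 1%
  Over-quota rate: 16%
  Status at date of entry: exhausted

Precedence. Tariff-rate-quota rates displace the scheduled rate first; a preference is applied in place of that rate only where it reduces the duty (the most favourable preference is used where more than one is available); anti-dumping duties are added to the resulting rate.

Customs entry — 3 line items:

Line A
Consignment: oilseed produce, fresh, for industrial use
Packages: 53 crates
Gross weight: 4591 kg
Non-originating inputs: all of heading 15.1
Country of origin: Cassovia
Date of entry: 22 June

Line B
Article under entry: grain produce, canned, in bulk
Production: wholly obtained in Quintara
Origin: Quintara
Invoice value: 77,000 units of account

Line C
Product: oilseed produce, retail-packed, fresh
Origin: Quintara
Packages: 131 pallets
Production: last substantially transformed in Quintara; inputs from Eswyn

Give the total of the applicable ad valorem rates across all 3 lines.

118%

Line A: oilseed → 15.4; fresh → 15.4.2; for industrial use → 15.4.2.3. Scheduled 37%. Cassovia agreement on 15.3.2: 15.4.2.3 not covered; anti-dumping (Cassovia, 15.4.2): +22%; total 37% + 22% = 59%. → 59%.
Line B: grain → 15.1; canned → 15.1.3; in bulk → 15.1.3.1. Scheduled 36%. Quintara agreement on 15.4: 15.1.3.1 not covered. → 36%.
Line C: oilseed → 15.4; fresh → 15.4.2; retail-packed → 15.4.2.1. Scheduled 23%. Quintara agreement on 15.4: not wholly obtained. → 23%.
Sum: 59% + 36% + 23% = 118%.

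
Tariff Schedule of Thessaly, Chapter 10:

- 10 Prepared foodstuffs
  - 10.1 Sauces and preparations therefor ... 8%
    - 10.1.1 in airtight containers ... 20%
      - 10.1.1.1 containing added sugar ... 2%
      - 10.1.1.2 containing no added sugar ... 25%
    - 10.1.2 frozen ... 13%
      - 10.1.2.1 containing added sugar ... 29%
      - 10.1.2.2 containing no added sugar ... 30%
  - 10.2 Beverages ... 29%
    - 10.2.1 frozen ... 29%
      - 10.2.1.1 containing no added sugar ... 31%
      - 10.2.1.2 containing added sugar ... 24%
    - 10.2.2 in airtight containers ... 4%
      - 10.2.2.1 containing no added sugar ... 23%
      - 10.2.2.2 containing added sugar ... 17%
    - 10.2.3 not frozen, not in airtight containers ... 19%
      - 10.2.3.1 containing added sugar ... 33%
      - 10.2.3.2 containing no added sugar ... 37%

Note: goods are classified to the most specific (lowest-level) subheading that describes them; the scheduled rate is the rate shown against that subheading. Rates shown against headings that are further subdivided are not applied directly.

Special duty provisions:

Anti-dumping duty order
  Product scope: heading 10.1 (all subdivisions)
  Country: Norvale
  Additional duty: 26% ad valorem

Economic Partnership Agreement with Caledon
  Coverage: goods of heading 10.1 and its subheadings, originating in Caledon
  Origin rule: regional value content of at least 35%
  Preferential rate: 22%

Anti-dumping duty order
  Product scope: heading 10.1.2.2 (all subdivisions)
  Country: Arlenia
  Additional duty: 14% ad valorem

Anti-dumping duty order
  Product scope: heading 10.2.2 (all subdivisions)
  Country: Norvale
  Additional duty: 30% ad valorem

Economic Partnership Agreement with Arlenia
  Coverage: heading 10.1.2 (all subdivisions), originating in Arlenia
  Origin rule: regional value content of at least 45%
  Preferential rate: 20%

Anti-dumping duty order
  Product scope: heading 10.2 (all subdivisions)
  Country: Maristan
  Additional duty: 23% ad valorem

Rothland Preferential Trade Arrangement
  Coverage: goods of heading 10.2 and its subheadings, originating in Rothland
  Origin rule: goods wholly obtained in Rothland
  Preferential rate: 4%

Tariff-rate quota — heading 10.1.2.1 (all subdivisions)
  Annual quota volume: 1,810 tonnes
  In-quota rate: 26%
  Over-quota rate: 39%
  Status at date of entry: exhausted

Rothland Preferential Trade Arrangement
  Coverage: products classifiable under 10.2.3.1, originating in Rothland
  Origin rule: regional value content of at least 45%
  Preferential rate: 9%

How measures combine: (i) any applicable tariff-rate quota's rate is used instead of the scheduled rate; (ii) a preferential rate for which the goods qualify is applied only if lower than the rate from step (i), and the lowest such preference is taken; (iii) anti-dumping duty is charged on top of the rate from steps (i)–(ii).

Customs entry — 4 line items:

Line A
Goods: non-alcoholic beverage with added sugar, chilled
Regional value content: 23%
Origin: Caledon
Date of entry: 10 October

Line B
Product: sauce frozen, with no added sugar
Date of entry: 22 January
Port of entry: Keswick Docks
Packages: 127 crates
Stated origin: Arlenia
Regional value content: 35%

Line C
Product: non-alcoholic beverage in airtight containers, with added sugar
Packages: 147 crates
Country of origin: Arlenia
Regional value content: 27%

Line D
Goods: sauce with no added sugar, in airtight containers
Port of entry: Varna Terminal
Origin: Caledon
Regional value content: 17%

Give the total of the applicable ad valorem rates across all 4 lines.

Line A: non-alcoholic beverage → 10.2; chilled → 10.2.3; with added sugar → 10.2.3.1. Scheduled 33%. Caledon agreement on 10.1: 10.2.3.1 not covered. → 33%.
Line B: sauce → 10.1; frozen → 10.1.2; with no added sugar → 10.1.2.2. Scheduled 30%. Arlenia agreement on 10.1.2: RVC < 45%; anti-dumping (Arlenia, 10.1.2.2): +14%; total 30% + 14% = 44%. → 44%.
Line C: non-alcoholic beverage → 10.2; in airtight containers → 10.2.2; with added sugar → 10.2.2.2. Scheduled 17%. Arlenia agreement on 10.1.2: 10.2.2.2 not covered. → 17%.
Line D: sauce → 10.1; in airtight containers → 10.1.1; with no added sugar → 10.1.1.2. Scheduled 25%. Caledon agreement on 10.1: RVC < 35%. → 25%.
Sum: 33% + 44% + 17% + 25% = 119%.

119%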